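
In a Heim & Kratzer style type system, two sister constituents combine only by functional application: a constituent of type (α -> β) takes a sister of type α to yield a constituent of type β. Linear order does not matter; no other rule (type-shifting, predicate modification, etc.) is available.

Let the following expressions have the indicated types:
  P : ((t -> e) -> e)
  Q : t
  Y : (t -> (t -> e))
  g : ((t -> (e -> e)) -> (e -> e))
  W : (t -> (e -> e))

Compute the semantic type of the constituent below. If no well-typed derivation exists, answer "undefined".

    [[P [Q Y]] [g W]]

[Q Y]: Y is (t -> (t -> e)), Q is t; result (t -> e).
[P [Q Y]]: P is ((t -> e) -> e), [Q Y] is (t -> e); result e.
[g W]: g is ((t -> (e -> e)) -> (e -> e)), W is (t -> (e -> e)); result (e -> e).
[[P [Q Y]] [g W]]: [g W] is (e -> e), [P [Q Y]] is e; result e.

e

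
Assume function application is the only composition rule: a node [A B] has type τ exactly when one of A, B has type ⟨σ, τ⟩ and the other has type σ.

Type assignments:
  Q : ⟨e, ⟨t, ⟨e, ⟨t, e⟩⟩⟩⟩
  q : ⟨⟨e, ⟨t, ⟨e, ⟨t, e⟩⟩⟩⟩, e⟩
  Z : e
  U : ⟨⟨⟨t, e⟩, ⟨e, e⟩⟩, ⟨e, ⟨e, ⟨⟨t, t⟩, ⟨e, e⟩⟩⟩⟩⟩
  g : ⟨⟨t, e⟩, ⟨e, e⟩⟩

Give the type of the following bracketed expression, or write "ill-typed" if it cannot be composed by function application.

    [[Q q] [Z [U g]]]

[Q q]: functor q : ⟨⟨e, ⟨t, ⟨e, ⟨t, e⟩⟩⟩⟩, e⟩, argument Q : ⟨e, ⟨t, ⟨e, ⟨t, e⟩⟩⟩⟩; result e.
[U g]: functor U : ⟨⟨⟨t, e⟩, ⟨e, e⟩⟩, ⟨e, ⟨e, ⟨⟨t, t⟩, ⟨e, e⟩⟩⟩⟩⟩, argument g : ⟨⟨t, e⟩, ⟨e, e⟩⟩; result ⟨e, ⟨e, ⟨⟨t, t⟩, ⟨e, e⟩⟩⟩⟩.
[Z [U g]]: functor [U g] : ⟨e, ⟨e, ⟨⟨t, t⟩, ⟨e, e⟩⟩⟩⟩, argument Z : e; result ⟨e, ⟨⟨t, t⟩, ⟨e, e⟩⟩⟩.
[[Q q] [Z [U g]]]: functor [Z [U g]] : ⟨e, ⟨⟨t, t⟩, ⟨e, e⟩⟩⟩, argument [Q q] : e; result ⟨⟨t, t⟩, ⟨e, e⟩⟩.

⟨⟨t, t⟩, ⟨e, e⟩⟩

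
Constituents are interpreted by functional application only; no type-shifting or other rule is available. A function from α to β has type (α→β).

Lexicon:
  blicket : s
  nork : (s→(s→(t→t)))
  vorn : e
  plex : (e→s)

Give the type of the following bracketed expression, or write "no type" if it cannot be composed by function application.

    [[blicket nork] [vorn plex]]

(t→t)

[blicket nork] — nork of type (s→(s→(t→t))) combines with blicket of type s: type (s→(t→t)).
[vorn plex] — plex of type (e→s) combines with vorn of type e: type s.
[[blicket nork] [vorn plex]] — [blicket nork] of type (s→(t→t)) combines with [vorn plex] of type s: type (t→t).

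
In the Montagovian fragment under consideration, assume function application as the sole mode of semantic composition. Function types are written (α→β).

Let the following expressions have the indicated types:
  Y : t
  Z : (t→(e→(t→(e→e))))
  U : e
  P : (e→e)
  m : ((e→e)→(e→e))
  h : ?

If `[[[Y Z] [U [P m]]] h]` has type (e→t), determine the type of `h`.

[[[Y Z] [U [P m]]] h] must have type (e→t). The sister [[Y Z] [U [P m]]] has type (t→(e→e)); that is not a function onto (e→t), so h must be the functor, of type ((t→(e→e))→(e→t)).

((t→(e→e))→(e→t))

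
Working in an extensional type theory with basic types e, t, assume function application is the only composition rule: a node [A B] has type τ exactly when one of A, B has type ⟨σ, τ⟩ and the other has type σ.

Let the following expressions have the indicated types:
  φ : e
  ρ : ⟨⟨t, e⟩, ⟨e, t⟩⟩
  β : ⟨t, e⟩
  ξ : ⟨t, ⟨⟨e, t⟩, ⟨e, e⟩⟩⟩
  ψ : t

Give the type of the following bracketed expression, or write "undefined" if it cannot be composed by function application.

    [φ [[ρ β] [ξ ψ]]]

e

[ρ β]: functor ρ : ⟨⟨t, e⟩, ⟨e, t⟩⟩, argument β : ⟨t, e⟩; result ⟨e, t⟩.
[ξ ψ]: functor ξ : ⟨t, ⟨⟨e, t⟩, ⟨e, e⟩⟩⟩, argument ψ : t; result ⟨⟨e, t⟩, ⟨e, e⟩⟩.
[[ρ β] [ξ ψ]]: functor [ξ ψ] : ⟨⟨e, t⟩, ⟨e, e⟩⟩, argument [ρ β] : ⟨e, t⟩; result ⟨e, e⟩.
[φ [[ρ β] [ξ ψ]]]: functor [[ρ β] [ξ ψ]] : ⟨e, e⟩, argument φ : e; result e.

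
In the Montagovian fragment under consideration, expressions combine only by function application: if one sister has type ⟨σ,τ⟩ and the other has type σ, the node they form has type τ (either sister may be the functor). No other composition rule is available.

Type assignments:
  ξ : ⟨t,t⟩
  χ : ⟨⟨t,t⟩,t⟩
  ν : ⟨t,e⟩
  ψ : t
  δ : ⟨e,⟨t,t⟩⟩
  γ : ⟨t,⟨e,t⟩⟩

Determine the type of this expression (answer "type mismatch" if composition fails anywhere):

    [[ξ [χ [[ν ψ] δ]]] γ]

[ν ψ]: functor ν : ⟨t,e⟩, argument ψ : t; result e.
[[ν ψ] δ]: functor δ : ⟨e,⟨t,t⟩⟩, argument [ν ψ] : e; result ⟨t,t⟩.
[χ [[ν ψ] δ]]: functor χ : ⟨⟨t,t⟩,t⟩, argument [[ν ψ] δ] : ⟨t,t⟩; result t.
[ξ [χ [[ν ψ] δ]]]: functor ξ : ⟨t,t⟩, argument [χ [[ν ψ] δ]] : t; result t.
[[ξ [χ [[ν ψ] δ]]] γ]: functor γ : ⟨t,⟨e,t⟩⟩, argument [ξ [χ [[ν ψ] δ]]] : t; result ⟨e,t⟩.

⟨e,t⟩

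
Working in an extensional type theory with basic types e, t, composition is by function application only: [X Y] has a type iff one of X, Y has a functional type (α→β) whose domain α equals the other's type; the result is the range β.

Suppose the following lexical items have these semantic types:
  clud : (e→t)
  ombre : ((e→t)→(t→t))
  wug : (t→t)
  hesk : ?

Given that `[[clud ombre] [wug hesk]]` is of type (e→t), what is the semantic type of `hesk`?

((t→t)→((t→t)→(e→t)))

For [[clud ombre] [wug hesk]] to have type (e→t) with [clud ombre] of type (t→t), [wug hesk] must be the function: [wug hesk] : ((t→t)→(e→t)).
For [wug hesk] to have type ((t→t)→(e→t)) with wug of type (t→t), hesk must be the function: hesk : ((t→t)→((t→t)→(e→t))).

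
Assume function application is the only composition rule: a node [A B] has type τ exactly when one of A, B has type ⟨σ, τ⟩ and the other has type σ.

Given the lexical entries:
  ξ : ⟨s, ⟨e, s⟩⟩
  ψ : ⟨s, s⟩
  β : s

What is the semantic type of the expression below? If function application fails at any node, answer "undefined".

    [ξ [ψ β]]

[ψ β]: functor ψ : ⟨s, s⟩, argument β : s; result s.
[ξ [ψ β]]: functor ξ : ⟨s, ⟨e, s⟩⟩, argument [ψ β] : s; result ⟨e, s⟩.

⟨e, s⟩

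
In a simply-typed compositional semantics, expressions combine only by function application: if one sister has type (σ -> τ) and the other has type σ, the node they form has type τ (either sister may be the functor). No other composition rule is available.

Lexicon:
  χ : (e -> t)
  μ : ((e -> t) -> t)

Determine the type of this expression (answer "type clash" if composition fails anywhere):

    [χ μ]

t

[χ μ]: ((e -> t) -> t) applied to (e -> t) yields t.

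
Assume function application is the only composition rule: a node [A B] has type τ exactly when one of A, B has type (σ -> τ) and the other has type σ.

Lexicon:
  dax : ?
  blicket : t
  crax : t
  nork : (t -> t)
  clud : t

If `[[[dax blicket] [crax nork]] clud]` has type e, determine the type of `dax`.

(t -> (t -> (t -> e)))

At [[[dax blicket] [crax nork]] clud] (required: e): clud is t, which is not a function with range e; hence [[dax blicket] [crax nork]] is the functor — type (t -> e).
At [[dax blicket] [crax nork]] (required: (t -> e)): [crax nork] is t, which is not a function with range (t -> e); hence [dax blicket] is the functor — type (t -> (t -> e)).
At [dax blicket] (required: (t -> (t -> e))): blicket is t, which is not a function with range (t -> (t -> e)); hence dax is the functor — type (t -> (t -> (t -> e))).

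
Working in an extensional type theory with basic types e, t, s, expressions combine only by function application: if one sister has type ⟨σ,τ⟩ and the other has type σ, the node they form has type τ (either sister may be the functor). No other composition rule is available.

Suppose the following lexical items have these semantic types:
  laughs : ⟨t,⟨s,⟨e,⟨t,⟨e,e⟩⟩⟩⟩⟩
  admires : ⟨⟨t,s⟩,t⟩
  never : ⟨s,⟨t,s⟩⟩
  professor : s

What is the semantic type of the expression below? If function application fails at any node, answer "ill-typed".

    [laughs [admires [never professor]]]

⟨s,⟨e,⟨t,⟨e,e⟩⟩⟩⟩

[never professor]: ⟨s,⟨t,s⟩⟩ applied to s yields ⟨t,s⟩.
[admires [never professor]]: ⟨⟨t,s⟩,t⟩ applied to ⟨t,s⟩ yields t.
[laughs [admires [never professor]]]: ⟨t,⟨s,⟨e,⟨t,⟨e,e⟩⟩⟩⟩⟩ applied to t yields ⟨s,⟨e,⟨t,⟨e,e⟩⟩⟩⟩.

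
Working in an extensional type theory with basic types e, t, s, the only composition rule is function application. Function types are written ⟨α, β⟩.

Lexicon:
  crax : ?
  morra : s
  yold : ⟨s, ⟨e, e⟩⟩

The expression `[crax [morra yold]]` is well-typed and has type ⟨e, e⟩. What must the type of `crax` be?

[crax [morra yold]] is required to be ⟨e, e⟩. [morra yold] : ⟨e, e⟩ cannot yield ⟨e, e⟩ as functor, so crax : ⟨⟨e, e⟩, ⟨e, e⟩⟩.

⟨⟨e, e⟩, ⟨e, e⟩⟩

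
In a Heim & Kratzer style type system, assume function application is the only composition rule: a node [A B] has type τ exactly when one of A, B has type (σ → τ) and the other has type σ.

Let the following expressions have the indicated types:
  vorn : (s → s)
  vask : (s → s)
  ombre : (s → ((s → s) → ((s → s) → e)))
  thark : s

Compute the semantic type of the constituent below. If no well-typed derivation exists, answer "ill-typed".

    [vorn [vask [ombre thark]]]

e

[ombre thark]: functor ombre : (s → ((s → s) → ((s → s) → e))), argument thark : s; result ((s → s) → ((s → s) → e)).
[vask [ombre thark]]: functor [ombre thark] : ((s → s) → ((s → s) → e)), argument vask : (s → s); result ((s → s) → e).
[vorn [vask [ombre thark]]]: functor [vask [ombre thark]] : ((s → s) → e), argument vorn : (s → s); result e.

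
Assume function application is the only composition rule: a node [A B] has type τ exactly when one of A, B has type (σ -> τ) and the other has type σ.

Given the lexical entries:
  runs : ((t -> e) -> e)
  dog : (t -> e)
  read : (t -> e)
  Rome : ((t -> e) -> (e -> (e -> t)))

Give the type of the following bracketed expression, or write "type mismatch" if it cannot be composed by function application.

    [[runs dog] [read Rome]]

(e -> t)

At [runs dog], runs : ((t -> e) -> e) takes dog : (t -> e), giving e.
At [read Rome], Rome : ((t -> e) -> (e -> (e -> t))) takes read : (t -> e), giving (e -> (e -> t)).
At [[runs dog] [read Rome]], [read Rome] : (e -> (e -> t)) takes [runs dog] : e, giving (e -> t).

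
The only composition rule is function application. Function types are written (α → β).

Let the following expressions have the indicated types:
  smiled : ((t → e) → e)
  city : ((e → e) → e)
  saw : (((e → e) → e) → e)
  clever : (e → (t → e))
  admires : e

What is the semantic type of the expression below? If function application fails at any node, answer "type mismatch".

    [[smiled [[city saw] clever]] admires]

[city saw] — saw of type (((e → e) → e) → e) combines with city of type ((e → e) → e): type e.
[[city saw] clever] — clever of type (e → (t → e)) combines with [city saw] of type e: type (t → e).
[smiled [[city saw] clever]] — smiled of type ((t → e) → e) combines with [[city saw] clever] of type (t → e): type e.
[[smiled [[city saw] clever]] admires]: e and e cannot combine by function application — type clash.

type mismatch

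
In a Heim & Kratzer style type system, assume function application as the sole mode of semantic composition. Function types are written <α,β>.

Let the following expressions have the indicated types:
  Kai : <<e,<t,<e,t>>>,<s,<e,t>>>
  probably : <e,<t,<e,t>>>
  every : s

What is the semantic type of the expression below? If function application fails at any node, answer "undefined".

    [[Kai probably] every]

[Kai probably]: functor Kai : <<e,<t,<e,t>>>,<s,<e,t>>>, argument probably : <e,<t,<e,t>>>; result <s,<e,t>>.
[[Kai probably] every]: functor [Kai probably] : <s,<e,t>>, argument every : s; result <e,t>.

<e,t>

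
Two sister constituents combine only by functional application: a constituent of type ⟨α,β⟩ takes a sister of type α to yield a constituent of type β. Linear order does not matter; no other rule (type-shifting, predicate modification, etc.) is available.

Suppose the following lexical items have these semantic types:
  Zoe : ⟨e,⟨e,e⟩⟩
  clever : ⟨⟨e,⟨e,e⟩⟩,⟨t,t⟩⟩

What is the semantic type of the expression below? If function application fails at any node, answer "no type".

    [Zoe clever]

⟨t,t⟩

[Zoe clever]: clever is ⟨⟨e,⟨e,e⟩⟩,⟨t,t⟩⟩, Zoe is ⟨e,⟨e,e⟩⟩; result ⟨t,t⟩.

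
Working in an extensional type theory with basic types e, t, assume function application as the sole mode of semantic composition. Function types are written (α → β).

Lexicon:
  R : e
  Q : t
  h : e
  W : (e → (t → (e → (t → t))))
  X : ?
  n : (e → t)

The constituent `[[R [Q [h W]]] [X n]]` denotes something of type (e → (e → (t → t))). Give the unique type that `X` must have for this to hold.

[[R [Q [h W]]] [X n]] is required to be (e → (e → (t → t))). [R [Q [h W]]] : (t → t) cannot yield (e → (e → (t → t))) as functor, so [X n] : ((t → t) → (e → (e → (t → t)))).
[X n] is required to be ((t → t) → (e → (e → (t → t)))). n : (e → t) cannot yield ((t → t) → (e → (e → (t → t)))) as functor, so X : ((e → t) → ((t → t) → (e → (e → (t → t))))).

((e → t) → ((t → t) → (e → (e → (t → t)))))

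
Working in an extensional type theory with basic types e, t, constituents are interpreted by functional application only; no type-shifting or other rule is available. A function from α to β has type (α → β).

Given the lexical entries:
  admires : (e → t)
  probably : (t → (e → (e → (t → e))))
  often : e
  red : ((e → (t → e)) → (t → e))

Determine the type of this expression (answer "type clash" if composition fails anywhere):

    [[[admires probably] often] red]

At [admires probably]: neither (e → t) nor (t → (e → (e → (t → e)))) can take the other as argument; the node is ill-typed.

type clash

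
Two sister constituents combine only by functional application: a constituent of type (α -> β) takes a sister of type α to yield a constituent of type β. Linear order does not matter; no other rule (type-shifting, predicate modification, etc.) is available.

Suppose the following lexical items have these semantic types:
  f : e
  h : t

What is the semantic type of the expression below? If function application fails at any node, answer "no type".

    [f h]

At [f h]: neither e nor t can take the other as argument; the node is ill-typed.

no type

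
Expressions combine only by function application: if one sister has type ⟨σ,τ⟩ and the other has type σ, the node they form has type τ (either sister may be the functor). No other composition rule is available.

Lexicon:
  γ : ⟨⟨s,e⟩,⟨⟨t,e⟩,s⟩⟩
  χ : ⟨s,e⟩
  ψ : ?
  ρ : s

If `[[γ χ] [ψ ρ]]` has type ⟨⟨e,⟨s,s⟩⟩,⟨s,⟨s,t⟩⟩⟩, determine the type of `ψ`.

⟨s,⟨⟨⟨t,e⟩,s⟩,⟨⟨e,⟨s,s⟩⟩,⟨s,⟨s,t⟩⟩⟩⟩⟩

At [[γ χ] [ψ ρ]] (required: ⟨⟨e,⟨s,s⟩⟩,⟨s,⟨s,t⟩⟩⟩): [γ χ] is ⟨⟨t,e⟩,s⟩, which is not a function with range ⟨⟨e,⟨s,s⟩⟩,⟨s,⟨s,t⟩⟩⟩; hence [ψ ρ] is the functor — type ⟨⟨⟨t,e⟩,s⟩,⟨⟨e,⟨s,s⟩⟩,⟨s,⟨s,t⟩⟩⟩⟩.
At [ψ ρ] (required: ⟨⟨⟨t,e⟩,s⟩,⟨⟨e,⟨s,s⟩⟩,⟨s,⟨s,t⟩⟩⟩⟩): ρ is s, which is not a function with range ⟨⟨⟨t,e⟩,s⟩,⟨⟨e,⟨s,s⟩⟩,⟨s,⟨s,t⟩⟩⟩⟩; hence ψ is the functor — type ⟨s,⟨⟨⟨t,e⟩,s⟩,⟨⟨e,⟨s,s⟩⟩,⟨s,⟨s,t⟩⟩⟩⟩⟩.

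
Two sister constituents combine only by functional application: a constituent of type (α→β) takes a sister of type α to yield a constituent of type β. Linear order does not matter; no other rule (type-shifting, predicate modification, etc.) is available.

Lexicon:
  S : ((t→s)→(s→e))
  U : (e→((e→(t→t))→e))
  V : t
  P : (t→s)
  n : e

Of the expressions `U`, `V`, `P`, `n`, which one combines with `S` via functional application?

P

U : (e→((e→(t→t))→e)) — S needs (t→s); U needs e; neither fits.
V : t — S needs (t→s); V needs nothing (atomic); neither fits.
P — combines: S : ((t→s)→(s→e)) takes P : (t→s) as argument, giving (s→e).
n : e — S needs (t→s); n needs nothing (atomic); neither fits.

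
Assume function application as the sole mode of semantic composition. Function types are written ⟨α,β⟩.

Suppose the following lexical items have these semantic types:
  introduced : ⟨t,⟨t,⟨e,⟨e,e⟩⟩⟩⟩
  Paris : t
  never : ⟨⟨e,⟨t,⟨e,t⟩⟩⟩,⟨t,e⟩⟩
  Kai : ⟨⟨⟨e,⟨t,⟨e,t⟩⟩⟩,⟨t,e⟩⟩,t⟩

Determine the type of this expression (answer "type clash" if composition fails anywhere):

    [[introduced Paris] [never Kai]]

⟨e,⟨e,e⟩⟩

[introduced Paris]: functor introduced : ⟨t,⟨t,⟨e,⟨e,e⟩⟩⟩⟩, argument Paris : t; result ⟨t,⟨e,⟨e,e⟩⟩⟩.
[never Kai]: functor Kai : ⟨⟨⟨e,⟨t,⟨e,t⟩⟩⟩,⟨t,e⟩⟩,t⟩, argument never : ⟨⟨e,⟨t,⟨e,t⟩⟩⟩,⟨t,e⟩⟩; result t.
[[introduced Paris] [never Kai]]: functor [introduced Paris] : ⟨t,⟨e,⟨e,e⟩⟩⟩, argument [never Kai] : t; result ⟨e,⟨e,e⟩⟩.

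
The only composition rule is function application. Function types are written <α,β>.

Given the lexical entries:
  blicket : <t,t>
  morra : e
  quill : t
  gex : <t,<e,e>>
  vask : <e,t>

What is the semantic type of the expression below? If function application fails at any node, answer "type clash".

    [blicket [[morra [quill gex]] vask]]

[quill gex] — gex of type <t,<e,e>> combines with quill of type t: type <e,e>.
[morra [quill gex]] — [quill gex] of type <e,e> combines with morra of type e: type e.
[[morra [quill gex]] vask] — vask of type <e,t> combines with [morra [quill gex]] of type e: type t.
[blicket [[morra [quill gex]] vask]] — blicket of type <t,t> combines with [[morra [quill gex]] vask] of type t: type t.

t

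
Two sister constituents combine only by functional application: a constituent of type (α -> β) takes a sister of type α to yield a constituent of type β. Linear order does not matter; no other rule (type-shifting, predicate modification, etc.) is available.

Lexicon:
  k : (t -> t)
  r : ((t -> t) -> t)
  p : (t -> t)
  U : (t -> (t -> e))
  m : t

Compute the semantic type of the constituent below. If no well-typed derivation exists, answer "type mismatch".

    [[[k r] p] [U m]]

e

[k r] — r of type ((t -> t) -> t) combines with k of type (t -> t): type t.
[[k r] p] — p of type (t -> t) combines with [k r] of type t: type t.
[U m] — U of type (t -> (t -> e)) combines with m of type t: type (t -> e).
[[[k r] p] [U m]] — [U m] of type (t -> e) combines with [[k r] p] of type t: type e.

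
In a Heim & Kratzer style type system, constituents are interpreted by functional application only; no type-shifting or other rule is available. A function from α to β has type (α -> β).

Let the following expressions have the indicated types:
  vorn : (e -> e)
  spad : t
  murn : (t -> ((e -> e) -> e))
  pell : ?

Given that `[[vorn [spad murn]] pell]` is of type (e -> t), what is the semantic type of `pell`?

At [[vorn [spad murn]] pell] (required: (e -> t)): [vorn [spad murn]] is e, which is not a function with range (e -> t); hence pell is the functor — type (e -> (e -> t)).

(e -> (e -> t))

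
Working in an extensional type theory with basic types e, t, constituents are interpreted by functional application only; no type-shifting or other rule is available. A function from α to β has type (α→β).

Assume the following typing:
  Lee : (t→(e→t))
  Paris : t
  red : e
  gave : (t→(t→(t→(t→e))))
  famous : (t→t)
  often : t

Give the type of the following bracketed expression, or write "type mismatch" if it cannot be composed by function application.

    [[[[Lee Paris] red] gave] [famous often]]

[Lee Paris]: (t→(e→t)) applied to t yields (e→t).
[[Lee Paris] red]: (e→t) applied to e yields t.
[[[Lee Paris] red] gave]: (t→(t→(t→(t→e)))) applied to t yields (t→(t→(t→e))).
[famous often]: (t→t) applied to t yields t.
[[[[Lee Paris] red] gave] [famous often]]: (t→(t→(t→e))) applied to t yields (t→(t→e)).

(t→(t→e))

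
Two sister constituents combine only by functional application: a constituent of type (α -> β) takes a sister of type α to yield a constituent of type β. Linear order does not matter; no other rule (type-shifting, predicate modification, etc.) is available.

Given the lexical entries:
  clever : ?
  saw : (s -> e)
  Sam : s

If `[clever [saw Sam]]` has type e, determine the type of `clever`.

(e -> e)

[clever [saw Sam]] must have type e. The sister [saw Sam] has type e; that is not a function onto e, so clever must be the functor, of type (e -> e).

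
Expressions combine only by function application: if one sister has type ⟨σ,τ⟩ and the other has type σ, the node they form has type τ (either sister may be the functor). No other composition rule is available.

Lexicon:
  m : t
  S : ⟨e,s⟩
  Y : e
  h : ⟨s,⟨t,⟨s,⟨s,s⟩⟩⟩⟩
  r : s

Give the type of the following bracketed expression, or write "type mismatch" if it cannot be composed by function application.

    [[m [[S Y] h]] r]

⟨s,s⟩

[S Y]: functor S : ⟨e,s⟩, argument Y : e; result s.
[[S Y] h]: functor h : ⟨s,⟨t,⟨s,⟨s,s⟩⟩⟩⟩, argument [S Y] : s; result ⟨t,⟨s,⟨s,s⟩⟩⟩.
[m [[S Y] h]]: functor [[S Y] h] : ⟨t,⟨s,⟨s,s⟩⟩⟩, argument m : t; result ⟨s,⟨s,s⟩⟩.
[[m [[S Y] h]] r]: functor [m [[S Y] h]] : ⟨s,⟨s,s⟩⟩, argument r : s; result ⟨s,s⟩.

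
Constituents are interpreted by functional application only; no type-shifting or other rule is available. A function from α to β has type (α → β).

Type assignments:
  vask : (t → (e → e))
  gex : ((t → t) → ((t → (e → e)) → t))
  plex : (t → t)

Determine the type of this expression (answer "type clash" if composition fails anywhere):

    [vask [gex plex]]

At [gex plex], gex : ((t → t) → ((t → (e → e)) → t)) takes plex : (t → t), giving ((t → (e → e)) → t).
At [vask [gex plex]], [gex plex] : ((t → (e → e)) → t) takes vask : (t → (e → e)), giving t.

t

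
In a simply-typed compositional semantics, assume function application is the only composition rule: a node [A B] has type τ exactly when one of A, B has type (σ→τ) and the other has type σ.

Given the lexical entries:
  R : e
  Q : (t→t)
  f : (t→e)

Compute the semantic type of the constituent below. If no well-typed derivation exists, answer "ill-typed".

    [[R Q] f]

ill-typed

[R Q]: e with (t→t) — neither is a function whose domain matches the other; composition fails here.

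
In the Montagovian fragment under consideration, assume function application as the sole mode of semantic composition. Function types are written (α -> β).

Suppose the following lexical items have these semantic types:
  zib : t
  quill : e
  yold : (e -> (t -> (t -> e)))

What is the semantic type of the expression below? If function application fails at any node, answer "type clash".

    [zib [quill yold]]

[quill yold]: (e -> (t -> (t -> e))) applied to e yields (t -> (t -> e)).
[zib [quill yold]]: (t -> (t -> e)) applied to t yields (t -> e).

(t -> e)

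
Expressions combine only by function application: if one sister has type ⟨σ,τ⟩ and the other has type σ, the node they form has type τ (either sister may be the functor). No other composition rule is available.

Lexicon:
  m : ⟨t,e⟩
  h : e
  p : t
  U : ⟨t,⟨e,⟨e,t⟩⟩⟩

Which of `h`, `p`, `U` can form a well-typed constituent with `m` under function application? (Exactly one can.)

p

h : e — no; m wants t, and h wants nothing (atomic).
p — combines: m : ⟨t,e⟩ takes p : t as argument, giving e.
U : ⟨t,⟨e,⟨e,t⟩⟩⟩ — no; m wants t, and U wants t.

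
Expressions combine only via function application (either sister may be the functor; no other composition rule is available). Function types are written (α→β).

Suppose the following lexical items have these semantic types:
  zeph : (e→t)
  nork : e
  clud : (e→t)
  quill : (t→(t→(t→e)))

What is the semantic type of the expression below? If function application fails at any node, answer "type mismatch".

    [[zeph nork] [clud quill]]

[zeph nork] — zeph of type (e→t) combines with nork of type e: type t.
[clud quill]: (e→t) and (t→(t→(t→e))) cannot combine by function application — type clash.

type mismatch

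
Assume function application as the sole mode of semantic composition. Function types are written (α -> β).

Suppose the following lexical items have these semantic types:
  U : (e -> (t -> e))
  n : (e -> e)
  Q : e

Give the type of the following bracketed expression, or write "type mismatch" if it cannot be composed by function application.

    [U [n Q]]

(t -> e)

[n Q]: functor n : (e -> e), argument Q : e; result e.
[U [n Q]]: functor U : (e -> (t -> e)), argument [n Q] : e; result (t -> e).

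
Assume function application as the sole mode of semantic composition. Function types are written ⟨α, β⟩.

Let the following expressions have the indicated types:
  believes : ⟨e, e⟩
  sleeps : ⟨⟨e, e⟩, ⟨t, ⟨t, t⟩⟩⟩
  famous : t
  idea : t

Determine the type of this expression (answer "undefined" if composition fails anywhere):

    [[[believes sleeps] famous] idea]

[believes sleeps]: sleeps is ⟨⟨e, e⟩, ⟨t, ⟨t, t⟩⟩⟩, believes is ⟨e, e⟩; result ⟨t, ⟨t, t⟩⟩.
[[believes sleeps] famous]: [believes sleeps] is ⟨t, ⟨t, t⟩⟩, famous is t; result ⟨t, t⟩.
[[[believes sleeps] famous] idea]: [[believes sleeps] famous] is ⟨t, t⟩, idea is t; result t.

t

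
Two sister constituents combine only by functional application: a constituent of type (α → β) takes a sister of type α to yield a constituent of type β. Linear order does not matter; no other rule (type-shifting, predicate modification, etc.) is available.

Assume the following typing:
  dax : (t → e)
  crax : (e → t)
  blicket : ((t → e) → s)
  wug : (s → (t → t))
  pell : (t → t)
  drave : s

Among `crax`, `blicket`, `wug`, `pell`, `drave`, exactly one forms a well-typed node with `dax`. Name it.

crax : (e → t) — does not combine with dax.
blicket — combines: blicket : ((t → e) → s) takes dax : (t → e) as argument, giving s.
wug : (s → (t → t)) — does not combine with dax.
pell : (t → t) — does not combine with dax.
drave : s — does not combine with dax.

blicket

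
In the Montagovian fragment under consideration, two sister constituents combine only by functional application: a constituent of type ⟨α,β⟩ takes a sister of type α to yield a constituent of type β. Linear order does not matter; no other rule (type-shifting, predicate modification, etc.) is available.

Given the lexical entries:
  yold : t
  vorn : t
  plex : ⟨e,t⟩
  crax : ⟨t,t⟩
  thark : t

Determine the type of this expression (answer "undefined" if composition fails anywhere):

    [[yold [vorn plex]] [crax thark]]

[vorn plex]: t with ⟨e,t⟩ — neither is a function whose domain matches the other; composition fails here.

undefined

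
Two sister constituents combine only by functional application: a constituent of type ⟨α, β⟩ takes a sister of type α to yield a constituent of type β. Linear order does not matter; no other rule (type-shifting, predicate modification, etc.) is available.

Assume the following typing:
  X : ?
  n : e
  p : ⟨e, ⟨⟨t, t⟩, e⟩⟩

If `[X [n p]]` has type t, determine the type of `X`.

For [X [n p]] to have type t with [n p] of type ⟨⟨t, t⟩, e⟩, X must be the function: X : ⟨⟨⟨t, t⟩, e⟩, t⟩.

⟨⟨⟨t, t⟩, e⟩, t⟩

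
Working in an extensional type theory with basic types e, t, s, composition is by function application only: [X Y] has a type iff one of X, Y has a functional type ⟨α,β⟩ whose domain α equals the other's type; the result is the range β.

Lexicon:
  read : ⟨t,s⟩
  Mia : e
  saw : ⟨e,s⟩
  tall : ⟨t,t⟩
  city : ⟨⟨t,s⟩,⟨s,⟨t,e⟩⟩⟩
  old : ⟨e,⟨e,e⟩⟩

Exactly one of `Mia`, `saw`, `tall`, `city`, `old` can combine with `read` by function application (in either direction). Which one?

Mia : e — read needs t; Mia needs nothing (atomic); neither fits.
saw : ⟨e,s⟩ — read needs t; saw needs e; neither fits.
tall : ⟨t,t⟩ — read needs t; tall needs t; neither fits.
city — combines: city : ⟨⟨t,s⟩,⟨s,⟨t,e⟩⟩⟩ takes read : ⟨t,s⟩ as argument, giving ⟨s,⟨t,e⟩⟩.
old : ⟨e,⟨e,e⟩⟩ — read needs t; old needs e; neither fits.

city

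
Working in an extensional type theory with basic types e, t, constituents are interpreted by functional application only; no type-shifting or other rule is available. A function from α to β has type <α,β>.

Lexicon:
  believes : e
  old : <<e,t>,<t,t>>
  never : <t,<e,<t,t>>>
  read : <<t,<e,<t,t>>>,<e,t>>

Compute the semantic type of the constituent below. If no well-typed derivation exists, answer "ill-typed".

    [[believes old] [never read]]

ill-typed

[believes old]: e with <<e,t>,<t,t>> — neither is a function whose domain matches the other; composition fails here.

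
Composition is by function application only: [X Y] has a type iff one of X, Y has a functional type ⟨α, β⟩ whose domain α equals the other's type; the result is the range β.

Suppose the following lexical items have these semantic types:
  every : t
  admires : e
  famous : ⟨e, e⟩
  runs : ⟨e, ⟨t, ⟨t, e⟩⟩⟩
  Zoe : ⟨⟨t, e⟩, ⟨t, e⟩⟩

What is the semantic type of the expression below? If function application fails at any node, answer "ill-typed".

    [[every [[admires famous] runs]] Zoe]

⟨t, e⟩

[admires famous]: famous is ⟨e, e⟩, admires is e; result e.
[[admires famous] runs]: runs is ⟨e, ⟨t, ⟨t, e⟩⟩⟩, [admires famous] is e; result ⟨t, ⟨t, e⟩⟩.
[every [[admires famous] runs]]: [[admires famous] runs] is ⟨t, ⟨t, e⟩⟩, every is t; result ⟨t, e⟩.
[[every [[admires famous] runs]] Zoe]: Zoe is ⟨⟨t, e⟩, ⟨t, e⟩⟩, [every [[admires famous] runs]] is ⟨t, e⟩; result ⟨t, e⟩.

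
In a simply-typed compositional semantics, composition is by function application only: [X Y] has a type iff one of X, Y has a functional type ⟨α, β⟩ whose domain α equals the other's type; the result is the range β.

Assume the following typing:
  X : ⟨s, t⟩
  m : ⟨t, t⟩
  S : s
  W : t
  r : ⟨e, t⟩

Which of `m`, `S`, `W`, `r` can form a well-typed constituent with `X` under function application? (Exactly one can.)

S

m : ⟨t, t⟩ — no; X wants s, and m wants t.
S — combines: X : ⟨s, t⟩ takes S : s as argument, giving t.
W : t — no; X wants s, and W wants nothing (atomic).
r : ⟨e, t⟩ — no; X wants s, and r wants e.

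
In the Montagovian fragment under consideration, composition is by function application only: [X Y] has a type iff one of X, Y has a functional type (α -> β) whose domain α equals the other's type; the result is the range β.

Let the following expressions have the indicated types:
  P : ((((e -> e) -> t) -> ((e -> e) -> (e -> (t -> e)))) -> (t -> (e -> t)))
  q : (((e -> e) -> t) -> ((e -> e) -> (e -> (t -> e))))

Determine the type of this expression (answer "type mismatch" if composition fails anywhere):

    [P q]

[P q] — P of type ((((e -> e) -> t) -> ((e -> e) -> (e -> (t -> e)))) -> (t -> (e -> t))) combines with q of type (((e -> e) -> t) -> ((e -> e) -> (e -> (t -> e)))): type (t -> (e -> t)).

(t -> (e -> t))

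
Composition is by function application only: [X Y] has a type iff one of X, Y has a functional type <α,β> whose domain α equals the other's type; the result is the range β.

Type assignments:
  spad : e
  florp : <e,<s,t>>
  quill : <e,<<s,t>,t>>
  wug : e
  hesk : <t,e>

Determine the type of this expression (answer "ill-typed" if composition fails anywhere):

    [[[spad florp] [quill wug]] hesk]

e

[spad florp]: functor florp : <e,<s,t>>, argument spad : e; result <s,t>.
[quill wug]: functor quill : <e,<<s,t>,t>>, argument wug : e; result <<s,t>,t>.
[[spad florp] [quill wug]]: functor [quill wug] : <<s,t>,t>, argument [spad florp] : <s,t>; result t.
[[[spad florp] [quill wug]] hesk]: functor hesk : <t,e>, argument [[spad florp] [quill wug]] : t; result e.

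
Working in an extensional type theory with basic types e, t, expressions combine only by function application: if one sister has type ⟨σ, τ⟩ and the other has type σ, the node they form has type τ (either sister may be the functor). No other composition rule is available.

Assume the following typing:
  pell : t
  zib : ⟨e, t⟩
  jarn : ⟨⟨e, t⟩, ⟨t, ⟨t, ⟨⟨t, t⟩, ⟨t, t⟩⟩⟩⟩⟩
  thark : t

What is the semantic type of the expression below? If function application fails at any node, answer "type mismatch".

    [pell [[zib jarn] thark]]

⟨⟨t, t⟩, ⟨t, t⟩⟩

At [zib jarn], jarn : ⟨⟨e, t⟩, ⟨t, ⟨t, ⟨⟨t, t⟩, ⟨t, t⟩⟩⟩⟩⟩ takes zib : ⟨e, t⟩, giving ⟨t, ⟨t, ⟨⟨t, t⟩, ⟨t, t⟩⟩⟩⟩.
At [[zib jarn] thark], [zib jarn] : ⟨t, ⟨t, ⟨⟨t, t⟩, ⟨t, t⟩⟩⟩⟩ takes thark : t, giving ⟨t, ⟨⟨t, t⟩, ⟨t, t⟩⟩⟩.
At [pell [[zib jarn] thark]], [[zib jarn] thark] : ⟨t, ⟨⟨t, t⟩, ⟨t, t⟩⟩⟩ takes pell : t, giving ⟨⟨t, t⟩, ⟨t, t⟩⟩.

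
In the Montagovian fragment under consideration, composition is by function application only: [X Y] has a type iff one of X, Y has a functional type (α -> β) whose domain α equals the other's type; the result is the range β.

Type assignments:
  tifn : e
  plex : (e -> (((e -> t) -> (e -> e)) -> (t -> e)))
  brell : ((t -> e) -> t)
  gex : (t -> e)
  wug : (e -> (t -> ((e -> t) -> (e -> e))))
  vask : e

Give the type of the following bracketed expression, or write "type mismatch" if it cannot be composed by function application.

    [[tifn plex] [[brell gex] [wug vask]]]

(t -> e)

At [tifn plex], plex : (e -> (((e -> t) -> (e -> e)) -> (t -> e))) takes tifn : e, giving (((e -> t) -> (e -> e)) -> (t -> e)).
At [brell gex], brell : ((t -> e) -> t) takes gex : (t -> e), giving t.
At [wug vask], wug : (e -> (t -> ((e -> t) -> (e -> e)))) takes vask : e, giving (t -> ((e -> t) -> (e -> e))).
At [[brell gex] [wug vask]], [wug vask] : (t -> ((e -> t) -> (e -> e))) takes [brell gex] : t, giving ((e -> t) -> (e -> e)).
At [[tifn plex] [[brell gex] [wug vask]]], [tifn plex] : (((e -> t) -> (e -> e)) -> (t -> e)) takes [[brell gex] [wug vask]] : ((e -> t) -> (e -> e)), giving (t -> e).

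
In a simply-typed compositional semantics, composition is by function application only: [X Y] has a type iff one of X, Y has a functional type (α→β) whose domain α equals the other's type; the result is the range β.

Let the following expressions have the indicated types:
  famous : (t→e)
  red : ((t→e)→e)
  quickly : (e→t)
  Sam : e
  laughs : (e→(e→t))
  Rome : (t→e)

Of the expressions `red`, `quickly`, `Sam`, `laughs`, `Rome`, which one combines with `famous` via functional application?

red — combines: red : ((t→e)→e) takes famous : (t→e) as argument, giving e.
quickly : (e→t) — no; famous wants t, and quickly wants e.
Sam : e — no; famous wants t, and Sam wants nothing (atomic).
laughs : (e→(e→t)) — no; famous wants t, and laughs wants e.
Rome : (t→e) — no; famous wants t, and Rome wants t.

red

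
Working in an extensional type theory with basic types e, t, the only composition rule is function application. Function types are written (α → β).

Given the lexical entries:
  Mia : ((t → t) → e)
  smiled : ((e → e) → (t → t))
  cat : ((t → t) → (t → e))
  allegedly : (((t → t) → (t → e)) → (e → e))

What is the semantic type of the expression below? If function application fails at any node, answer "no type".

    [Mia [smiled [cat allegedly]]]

e

[cat allegedly]: allegedly is (((t → t) → (t → e)) → (e → e)), cat is ((t → t) → (t → e)); result (e → e).
[smiled [cat allegedly]]: smiled is ((e → e) → (t → t)), [cat allegedly] is (e → e); result (t → t).
[Mia [smiled [cat allegedly]]]: Mia is ((t → t) → e), [smiled [cat allegedly]] is (t → t); result e.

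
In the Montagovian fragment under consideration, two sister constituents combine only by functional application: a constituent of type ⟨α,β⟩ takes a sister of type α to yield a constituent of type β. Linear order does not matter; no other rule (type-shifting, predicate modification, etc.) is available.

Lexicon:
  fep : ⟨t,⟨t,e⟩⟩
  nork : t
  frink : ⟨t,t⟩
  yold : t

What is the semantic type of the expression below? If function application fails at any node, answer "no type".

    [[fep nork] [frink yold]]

[fep nork]: functor fep : ⟨t,⟨t,e⟩⟩, argument nork : t; result ⟨t,e⟩.
[frink yold]: functor frink : ⟨t,t⟩, argument yold : t; result t.
[[fep nork] [frink yold]]: functor [fep nork] : ⟨t,e⟩, argument [frink yold] : t; result e.

e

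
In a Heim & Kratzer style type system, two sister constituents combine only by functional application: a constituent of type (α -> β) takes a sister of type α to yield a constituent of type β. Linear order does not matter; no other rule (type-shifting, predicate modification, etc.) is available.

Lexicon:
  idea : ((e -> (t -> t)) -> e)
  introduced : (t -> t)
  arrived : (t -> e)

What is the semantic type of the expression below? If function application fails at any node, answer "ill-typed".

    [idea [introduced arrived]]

[introduced arrived]: (t -> t) and (t -> e) cannot combine by function application — type clash.

ill-typed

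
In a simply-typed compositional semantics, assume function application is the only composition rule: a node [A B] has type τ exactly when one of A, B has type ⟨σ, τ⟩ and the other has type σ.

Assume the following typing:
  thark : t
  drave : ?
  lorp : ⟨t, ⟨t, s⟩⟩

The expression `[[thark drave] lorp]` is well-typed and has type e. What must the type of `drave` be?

[[thark drave] lorp] is required to be e. lorp : ⟨t, ⟨t, s⟩⟩ cannot yield e as functor, so [thark drave] : ⟨⟨t, ⟨t, s⟩⟩, e⟩.
[thark drave] is required to be ⟨⟨t, ⟨t, s⟩⟩, e⟩. thark : t cannot yield ⟨⟨t, ⟨t, s⟩⟩, e⟩ as functor, so drave : ⟨t, ⟨⟨t, ⟨t, s⟩⟩, e⟩⟩.

⟨t, ⟨⟨t, ⟨t, s⟩⟩, e⟩⟩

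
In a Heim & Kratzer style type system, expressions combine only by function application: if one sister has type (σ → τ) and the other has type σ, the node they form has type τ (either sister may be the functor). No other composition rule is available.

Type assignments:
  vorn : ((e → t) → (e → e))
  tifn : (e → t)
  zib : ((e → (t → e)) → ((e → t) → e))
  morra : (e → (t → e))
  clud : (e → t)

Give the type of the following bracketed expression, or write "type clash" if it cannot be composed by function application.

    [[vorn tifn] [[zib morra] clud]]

[vorn tifn] — vorn of type ((e → t) → (e → e)) combines with tifn of type (e → t): type (e → e).
[zib morra] — zib of type ((e → (t → e)) → ((e → t) → e)) combines with morra of type (e → (t → e)): type ((e → t) → e).
[[zib morra] clud] — [zib morra] of type ((e → t) → e) combines with clud of type (e → t): type e.
[[vorn tifn] [[zib morra] clud]] — [vorn tifn] of type (e → e) combines with [[zib morra] clud] of type e: type e.

e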